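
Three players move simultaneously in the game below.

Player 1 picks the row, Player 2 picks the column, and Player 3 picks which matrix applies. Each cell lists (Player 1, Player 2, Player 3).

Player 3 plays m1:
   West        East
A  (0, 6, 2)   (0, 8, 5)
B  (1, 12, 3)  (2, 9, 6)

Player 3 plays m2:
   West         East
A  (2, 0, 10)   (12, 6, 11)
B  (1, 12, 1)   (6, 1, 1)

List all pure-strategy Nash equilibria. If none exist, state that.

For each strategy profile, look for a profitable unilateral deviation.
(A, West, m1): Player 1 can switch to B (0 → 1). Not NE.
(A, West, m2): Player 2 can switch to East (0 → 6). Not NE.
(A, East, m1): Player 1 can switch to B (0 → 2). Not NE.
(A, East, m2): Player 1 gets 12, best alternative 6; Player 2 gets 6, best alternative 0; Player 3 gets 11, best alternative 5. No profitable deviation — NE.
(B, West, m1): Player 1 gets 1, best alternative 0; Player 2 gets 12, best alternative 9; Player 3 gets 3, best alternative 1. No profitable deviation — NE.
(B, West, m2): Player 1 can switch to A (1 → 2). Not NE.
(B, East, m1): Player 2 can switch to West (9 → 12). Not NE.
(B, East, m2): Player 1 can switch to A (6 → 12). Not NE.

Pure-strategy Nash equilibria: (A, East, m2), (B, West, m1)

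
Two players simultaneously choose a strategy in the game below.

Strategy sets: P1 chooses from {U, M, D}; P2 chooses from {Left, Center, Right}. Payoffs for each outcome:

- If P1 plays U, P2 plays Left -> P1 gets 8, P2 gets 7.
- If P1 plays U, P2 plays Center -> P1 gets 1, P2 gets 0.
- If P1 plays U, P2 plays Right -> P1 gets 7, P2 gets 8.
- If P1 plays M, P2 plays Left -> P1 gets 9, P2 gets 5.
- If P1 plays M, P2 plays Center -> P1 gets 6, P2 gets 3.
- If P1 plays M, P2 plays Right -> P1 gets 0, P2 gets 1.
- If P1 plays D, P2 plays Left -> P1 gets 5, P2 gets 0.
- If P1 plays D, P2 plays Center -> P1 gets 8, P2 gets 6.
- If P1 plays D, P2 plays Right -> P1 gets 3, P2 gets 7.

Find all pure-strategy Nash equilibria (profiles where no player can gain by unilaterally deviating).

The pure Nash equilibria are (U, Right); (M, Left).

P1 against Left: payoffs 8, 9, 5 → best response M.
P1 against Center: payoffs 1, 6, 8 → best response D.
P1 against Right: payoffs 7, 0, 3 → best response U.
P2 against U: payoffs 7, 0, 8 → best response Right.
P2 against M: payoffs 5, 3, 1 → best response Left.
P2 against D: payoffs 0, 6, 7 → best response Right.
Mutual best responses: (U, Right); (M, Left).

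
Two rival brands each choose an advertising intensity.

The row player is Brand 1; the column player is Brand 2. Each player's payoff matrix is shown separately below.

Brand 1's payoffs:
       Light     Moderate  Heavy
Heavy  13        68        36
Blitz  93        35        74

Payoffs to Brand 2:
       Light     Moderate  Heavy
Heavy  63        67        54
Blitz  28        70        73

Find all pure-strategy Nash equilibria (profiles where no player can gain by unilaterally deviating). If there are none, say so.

(Heavy, Moderate) and (Blitz, Heavy)

(Heavy, Light): Brand 1 can switch to Blitz (13 → 93). Not NE.
(Heavy, Moderate): Brand 1 gets 68, best alternative 35; Brand 2 gets 67, best alternative 63. No profitable deviation — NE.
(Heavy, Heavy): Brand 1 can switch to Blitz (36 → 74). Not NE.
(Blitz, Light): Brand 2 can switch to Moderate (28 → 70). Not NE.
(Blitz, Moderate): Brand 1 can switch to Heavy (35 → 68). Not NE.
(Blitz, Heavy): Brand 1 gets 74, best alternative 36; Brand 2 gets 73, best alternative 70. No profitable deviation — NE.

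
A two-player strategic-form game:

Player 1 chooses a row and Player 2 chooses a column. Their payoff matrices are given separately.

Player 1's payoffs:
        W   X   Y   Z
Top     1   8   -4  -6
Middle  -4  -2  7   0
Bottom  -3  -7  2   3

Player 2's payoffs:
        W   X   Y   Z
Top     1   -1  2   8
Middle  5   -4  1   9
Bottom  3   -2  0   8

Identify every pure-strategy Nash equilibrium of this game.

Pure NE: (Bottom, Z)

Player 1 against W: payoffs 1, -4, -3 → best response Top.
Player 1 against X: payoffs 8, -2, -7 → best response Top.
Player 1 against Y: payoffs -4, 7, 2 → best response Middle.
Player 1 against Z: payoffs -6, 0, 3 → best response Bottom.
Player 2 against Top: payoffs 1, -1, 2, 8 → best response Z.
Player 2 against Middle: payoffs 5, -4, 1, 9 → best response Z.
Player 2 against Bottom: payoffs 3, -2, 0, 8 → best response Z.
Mutual best responses: (Bottom, Z).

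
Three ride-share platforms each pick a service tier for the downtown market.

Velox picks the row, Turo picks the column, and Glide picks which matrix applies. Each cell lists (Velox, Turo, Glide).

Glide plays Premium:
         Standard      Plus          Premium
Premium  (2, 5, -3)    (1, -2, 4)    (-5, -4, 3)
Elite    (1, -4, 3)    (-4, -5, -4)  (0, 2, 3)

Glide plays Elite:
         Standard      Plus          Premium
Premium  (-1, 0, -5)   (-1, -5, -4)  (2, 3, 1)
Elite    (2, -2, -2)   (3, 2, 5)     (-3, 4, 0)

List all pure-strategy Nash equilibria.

(Premium, Standard, Premium): Velox gets 2, best alternative 1; Turo gets 5, best alternative -2; Glide gets -3, best alternative -5. No profitable deviation — NE.
(Premium, Standard, Elite): Velox can switch to Elite (-1 → 2). Not NE.
(Premium, Plus, Premium): Turo can switch to Standard (-2 → 5). Not NE.
(Premium, Plus, Elite): Velox can switch to Elite (-1 → 3). Not NE.
(Premium, Premium, Premium): Velox can switch to Elite (-5 → 0). Not NE.
(Premium, Premium, Elite): Glide can switch to Premium (1 → 3). Not NE.
(Elite, Standard, Premium): Velox can switch to Premium (1 → 2). Not NE.
(Elite, Standard, Elite): Turo can switch to Plus (-2 → 2). Not NE.
(Elite, Plus, Premium): Velox can switch to Premium (-4 → 1). Not NE.
(Elite, Premium, Premium): Velox gets 0, best alternative -5; Turo gets 2, best alternative -4; Glide gets 3, best alternative 0. No profitable deviation — NE.
(The remaining 2 profiles each have a profitable deviation by the same check.)

The pure Nash equilibria are (Premium, Standard, Premium), (Elite, Premium, Premium).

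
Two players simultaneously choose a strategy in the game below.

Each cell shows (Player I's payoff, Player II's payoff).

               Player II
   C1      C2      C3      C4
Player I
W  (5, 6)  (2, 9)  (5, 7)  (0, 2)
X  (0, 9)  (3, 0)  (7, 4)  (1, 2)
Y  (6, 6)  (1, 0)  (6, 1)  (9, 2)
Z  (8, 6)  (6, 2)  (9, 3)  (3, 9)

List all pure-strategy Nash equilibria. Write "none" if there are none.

No pure-strategy Nash equilibrium.

(W, C1): Player I can switch to Y (5 → 6). Not NE.
(W, C2): Player I can switch to X (2 → 3). Not NE.
(W, C3): Player I can switch to X (5 → 7). Not NE.
(W, C4): Player I can switch to X (0 → 1). Not NE.
(X, C1): Player I can switch to W (0 → 5). Not NE.
(X, C2): Player I can switch to Z (3 → 6). Not NE.
(X, C3): Player I can switch to Z (7 → 9). Not NE.
(X, C4): Player I can switch to Y (1 → 9). Not NE.
(Y, C1): Player I can switch to Z (6 → 8). Not NE.
(Y, C2): Player I can switch to W (1 → 2). Not NE.
(The remaining 6 profiles each have a profitable deviation by the same check.)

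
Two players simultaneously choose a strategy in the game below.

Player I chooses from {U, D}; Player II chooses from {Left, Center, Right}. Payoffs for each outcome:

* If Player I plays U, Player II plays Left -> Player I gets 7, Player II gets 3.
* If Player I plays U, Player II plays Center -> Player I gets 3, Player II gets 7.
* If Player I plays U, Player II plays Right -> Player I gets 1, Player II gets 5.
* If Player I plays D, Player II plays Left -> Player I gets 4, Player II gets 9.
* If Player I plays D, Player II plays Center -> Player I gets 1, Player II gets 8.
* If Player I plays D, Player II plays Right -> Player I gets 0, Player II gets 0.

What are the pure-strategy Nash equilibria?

(U, Center)

Player I against Left: payoffs 7, 4 → best response U.
Player I against Center: payoffs 3, 1 → best response U.
Player I against Right: payoffs 1, 0 → best response U.
Player II against U: payoffs 3, 7, 5 → best response Center.
Player II against D: payoffs 9, 8, 0 → best response Left.
Mutual best responses: (U, Center).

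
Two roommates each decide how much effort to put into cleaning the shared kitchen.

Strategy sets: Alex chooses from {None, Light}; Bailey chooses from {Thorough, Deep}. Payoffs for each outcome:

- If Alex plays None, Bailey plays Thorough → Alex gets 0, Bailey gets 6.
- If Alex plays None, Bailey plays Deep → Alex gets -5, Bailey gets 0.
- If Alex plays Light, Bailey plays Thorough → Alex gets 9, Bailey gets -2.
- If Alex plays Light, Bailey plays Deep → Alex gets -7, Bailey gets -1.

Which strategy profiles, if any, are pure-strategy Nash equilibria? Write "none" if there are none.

No pure-strategy Nash equilibrium.

For each player, find the best response to each opponent profile; mutual best responses are the pure NE.
Alex against Thorough: payoffs 0, 9 → best response Light.
Alex against Deep: payoffs -5, -7 → best response None.
Bailey against None: payoffs 6, 0 → best response Thorough.
Bailey against Light: payoffs -2, -1 → best response Deep.
No profile is a mutual best response for all players.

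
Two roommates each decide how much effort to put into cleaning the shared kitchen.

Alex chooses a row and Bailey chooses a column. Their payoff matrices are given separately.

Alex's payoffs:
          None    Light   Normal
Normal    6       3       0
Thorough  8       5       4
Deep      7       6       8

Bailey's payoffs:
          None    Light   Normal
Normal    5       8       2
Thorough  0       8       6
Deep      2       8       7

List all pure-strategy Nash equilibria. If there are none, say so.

(Normal, None): Alex can switch to Thorough (6 → 8). Not NE.
(Normal, Light): Alex can switch to Thorough (3 → 5). Not NE.
(Normal, Normal): Alex can switch to Thorough (0 → 4). Not NE.
(Thorough, None): Bailey can switch to Light (0 → 8). Not NE.
(Thorough, Light): Alex can switch to Deep (5 → 6). Not NE.
(Thorough, Normal): Alex can switch to Deep (4 → 8). Not NE.
(Deep, Light): Alex gets 6, best alternative 5; Bailey gets 8, best alternative 7. No profitable deviation — NE.
(The remaining 2 profiles each have a profitable deviation by the same check.)

Pure NE: (Deep, Light)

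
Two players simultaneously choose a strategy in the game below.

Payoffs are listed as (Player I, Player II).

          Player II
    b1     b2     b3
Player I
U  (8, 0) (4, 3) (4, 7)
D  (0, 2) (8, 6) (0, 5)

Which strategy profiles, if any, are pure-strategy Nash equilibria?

Mark each player's best response to every combination of opponents' strategies; a profile where every player is best-responding is a pure Nash equilibrium.
Player I against b1: payoffs 8, 0 → best response U.
Player I against b2: payoffs 4, 8 → best response D.
Player I against b3: payoffs 4, 0 → best response U.
Player II against U: payoffs 0, 3, 7 → best response b3.
Player II against D: payoffs 2, 6, 5 → best response b2.
Mutual best responses: (U, b3); (D, b2).

The pure Nash equilibria are (U, b3); (D, b2).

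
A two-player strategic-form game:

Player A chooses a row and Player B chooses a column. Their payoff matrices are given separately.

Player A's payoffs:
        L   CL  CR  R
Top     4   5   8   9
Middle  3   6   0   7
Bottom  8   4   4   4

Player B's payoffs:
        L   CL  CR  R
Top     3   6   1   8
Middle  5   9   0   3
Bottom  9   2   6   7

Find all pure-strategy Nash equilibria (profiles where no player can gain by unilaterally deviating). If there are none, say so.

(Top, L): Player A can switch to Bottom (4 → 8). Not NE.
(Top, CL): Player A can switch to Middle (5 → 6). Not NE.
(Top, CR): Player B can switch to L (1 → 3). Not NE.
(Top, R): Player A gets 9, best alternative 7; Player B gets 8, best alternative 6. No profitable deviation — NE.
(Middle, L): Player A can switch to Top (3 → 4). Not NE.
(Middle, CL): Player A gets 6, best alternative 5; Player B gets 9, best alternative 5. No profitable deviation — NE.
(Middle, CR): Player A can switch to Top (0 → 8). Not NE.
(Middle, R): Player A can switch to Top (7 → 9). Not NE.
(Bottom, L): Player A gets 8, best alternative 4; Player B gets 9, best alternative 7. No profitable deviation — NE.
(Bottom, CL): Player A can switch to Top (4 → 5). Not NE.
(Bottom, CR): Player A can switch to Top (4 → 8). Not NE.
(Bottom, R): Player A can switch to Top (4 → 9). Not NE.

Pure-strategy Nash equilibria: (Top, R), (Middle, CL), (Bottom, L)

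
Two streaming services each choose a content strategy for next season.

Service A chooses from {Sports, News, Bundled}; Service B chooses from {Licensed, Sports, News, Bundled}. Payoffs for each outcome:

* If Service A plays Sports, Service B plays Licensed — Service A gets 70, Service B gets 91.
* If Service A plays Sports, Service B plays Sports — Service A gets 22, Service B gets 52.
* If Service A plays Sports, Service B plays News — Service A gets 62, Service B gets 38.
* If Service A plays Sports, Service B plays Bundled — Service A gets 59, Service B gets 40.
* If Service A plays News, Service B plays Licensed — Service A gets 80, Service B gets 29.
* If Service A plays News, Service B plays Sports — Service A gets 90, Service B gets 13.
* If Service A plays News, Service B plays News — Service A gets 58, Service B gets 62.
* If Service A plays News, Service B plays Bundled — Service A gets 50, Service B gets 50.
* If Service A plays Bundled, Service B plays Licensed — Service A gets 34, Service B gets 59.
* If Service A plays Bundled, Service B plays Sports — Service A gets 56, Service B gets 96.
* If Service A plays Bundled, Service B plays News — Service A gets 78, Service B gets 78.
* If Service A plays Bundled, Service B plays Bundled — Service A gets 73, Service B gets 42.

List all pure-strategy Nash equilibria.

Service A against Licensed: payoffs 70, 80, 34 → best response News.
Service A against Sports: payoffs 22, 90, 56 → best response News.
Service A against News: payoffs 62, 58, 78 → best response Bundled.
Service A against Bundled: payoffs 59, 50, 73 → best response Bundled.
Service B against Sports: payoffs 91, 52, 38, 40 → best response Licensed.
Service B against News: payoffs 29, 13, 62, 50 → best response News.
Service B against Bundled: payoffs 59, 96, 78, 42 → best response Sports.
No profile is a mutual best response for all players.

none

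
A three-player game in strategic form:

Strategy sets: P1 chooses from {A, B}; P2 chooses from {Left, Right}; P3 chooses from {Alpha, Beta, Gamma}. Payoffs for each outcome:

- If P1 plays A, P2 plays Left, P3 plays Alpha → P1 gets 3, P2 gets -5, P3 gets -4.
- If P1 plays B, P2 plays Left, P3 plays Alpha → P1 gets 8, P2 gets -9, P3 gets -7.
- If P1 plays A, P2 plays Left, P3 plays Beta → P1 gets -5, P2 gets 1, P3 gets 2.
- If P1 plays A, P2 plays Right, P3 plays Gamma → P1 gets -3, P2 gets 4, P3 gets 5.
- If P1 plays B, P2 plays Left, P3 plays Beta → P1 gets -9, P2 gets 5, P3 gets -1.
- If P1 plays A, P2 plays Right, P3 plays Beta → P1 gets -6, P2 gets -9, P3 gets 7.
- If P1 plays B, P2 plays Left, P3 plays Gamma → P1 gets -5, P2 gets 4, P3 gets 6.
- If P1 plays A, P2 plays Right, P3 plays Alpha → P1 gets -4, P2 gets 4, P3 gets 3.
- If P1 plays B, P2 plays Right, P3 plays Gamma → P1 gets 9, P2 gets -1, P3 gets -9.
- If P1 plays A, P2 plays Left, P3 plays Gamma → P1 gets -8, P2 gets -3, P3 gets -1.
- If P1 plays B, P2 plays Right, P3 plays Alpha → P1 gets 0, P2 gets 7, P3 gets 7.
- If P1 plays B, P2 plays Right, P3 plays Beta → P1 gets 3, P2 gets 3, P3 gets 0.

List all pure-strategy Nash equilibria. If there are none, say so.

P1 against (Left, Alpha): payoffs 3, 8 → best response B.
P1 against (Left, Beta): payoffs -5, -9 → best response A.
P1 against (Left, Gamma): payoffs -8, -5 → best response B.
P1 against (Right, Alpha): payoffs -4, 0 → best response B.
P1 against (Right, Beta): payoffs -6, 3 → best response B.
P1 against (Right, Gamma): payoffs -3, 9 → best response B.
P2 against (A, Alpha): payoffs -5, 4 → best response Right.
P2 against (A, Beta): payoffs 1, -9 → best response Left.
P2 against (A, Gamma): payoffs -3, 4 → best response Right.
P2 against (B, Alpha): payoffs -9, 7 → best response Right.
P2 against (B, Beta): payoffs 5, 3 → best response Left.
P2 against (B, Gamma): payoffs 4, -1 → best response Left.
P3 against (A, Left): payoffs -4, 2, -1 → best response Beta.
P3 against (A, Right): payoffs 3, 7, 5 → best response Beta.
P3 against (B, Left): payoffs -7, -1, 6 → best response Gamma.
P3 against (B, Right): payoffs 7, 0, -9 → best response Alpha.
Mutual best responses: (A, Left, Beta); (B, Left, Gamma); (B, Right, Alpha).

Pure-strategy Nash equilibria: (A, Left, Beta) and (B, Left, Gamma) and (B, Right, Alpha)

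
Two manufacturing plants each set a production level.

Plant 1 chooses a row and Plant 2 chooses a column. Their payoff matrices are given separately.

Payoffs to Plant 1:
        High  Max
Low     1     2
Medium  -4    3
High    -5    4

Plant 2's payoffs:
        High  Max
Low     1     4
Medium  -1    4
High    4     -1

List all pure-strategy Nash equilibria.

Plant 1 against High: payoffs 1, -4, -5 → best response Low.
Plant 1 against Max: payoffs 2, 3, 4 → best response High.
Plant 2 against Low: payoffs 1, 4 → best response Max.
Plant 2 against Medium: payoffs -1, 4 → best response Max.
Plant 2 against High: payoffs 4, -1 → best response High.
No profile is a mutual best response for all players.

This game has no pure Nash equilibrium.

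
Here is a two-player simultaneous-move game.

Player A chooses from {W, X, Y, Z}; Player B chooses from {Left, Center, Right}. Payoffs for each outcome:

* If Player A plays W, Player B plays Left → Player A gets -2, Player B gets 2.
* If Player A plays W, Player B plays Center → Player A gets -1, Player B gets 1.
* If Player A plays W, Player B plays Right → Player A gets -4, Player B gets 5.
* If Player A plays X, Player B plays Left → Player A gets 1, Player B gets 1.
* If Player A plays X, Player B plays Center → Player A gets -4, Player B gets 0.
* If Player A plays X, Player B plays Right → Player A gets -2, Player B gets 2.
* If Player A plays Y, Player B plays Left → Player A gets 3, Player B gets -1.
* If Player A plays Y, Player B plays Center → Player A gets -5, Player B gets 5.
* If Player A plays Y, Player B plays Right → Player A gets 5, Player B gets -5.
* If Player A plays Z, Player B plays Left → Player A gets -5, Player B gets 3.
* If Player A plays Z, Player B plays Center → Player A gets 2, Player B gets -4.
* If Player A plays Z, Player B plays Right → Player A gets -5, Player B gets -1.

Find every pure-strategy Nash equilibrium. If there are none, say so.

(W, Left): Player A can switch to X (-2 → 1). Not NE.
(W, Center): Player A can switch to Z (-1 → 2). Not NE.
(W, Right): Player A can switch to X (-4 → -2). Not NE.
(X, Left): Player A can switch to Y (1 → 3). Not NE.
(X, Center): Player A can switch to W (-4 → -1). Not NE.
(X, Right): Player A can switch to Y (-2 → 5). Not NE.
(Y, Left): Player B can switch to Center (-1 → 5). Not NE.
(Y, Center): Player A can switch to W (-5 → -1). Not NE.
(The remaining 4 profiles each have a profitable deviation by the same check.)

none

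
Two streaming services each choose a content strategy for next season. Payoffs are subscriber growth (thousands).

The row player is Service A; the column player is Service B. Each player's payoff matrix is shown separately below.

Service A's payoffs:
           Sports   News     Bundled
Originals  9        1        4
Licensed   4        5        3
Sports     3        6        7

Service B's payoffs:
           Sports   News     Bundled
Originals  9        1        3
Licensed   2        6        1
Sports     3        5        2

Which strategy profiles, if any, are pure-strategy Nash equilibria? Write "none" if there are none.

(Originals, Sports) and (Sports, News)

Check each profile: it is a Nash equilibrium iff no player can strictly gain by switching unilaterally.
(Originals, Sports): Service A gets 9, best alternative 4; Service B gets 9, best alternative 3. No profitable deviation — NE.
(Originals, News): Service A can switch to Licensed (1 → 5). Not NE.
(Originals, Bundled): Service A can switch to Sports (4 → 7). Not NE.
(Licensed, Sports): Service A can switch to Originals (4 → 9). Not NE.
(Licensed, News): Service A can switch to Sports (5 → 6). Not NE.
(Licensed, Bundled): Service A can switch to Originals (3 → 4). Not NE.
(Sports, Sports): Service A can switch to Originals (3 → 9). Not NE.
(Sports, News): Service A gets 6, best alternative 5; Service B gets 5, best alternative 3. No profitable deviation — NE.
(The remaining 1 profile has a profitable deviation by the same check.)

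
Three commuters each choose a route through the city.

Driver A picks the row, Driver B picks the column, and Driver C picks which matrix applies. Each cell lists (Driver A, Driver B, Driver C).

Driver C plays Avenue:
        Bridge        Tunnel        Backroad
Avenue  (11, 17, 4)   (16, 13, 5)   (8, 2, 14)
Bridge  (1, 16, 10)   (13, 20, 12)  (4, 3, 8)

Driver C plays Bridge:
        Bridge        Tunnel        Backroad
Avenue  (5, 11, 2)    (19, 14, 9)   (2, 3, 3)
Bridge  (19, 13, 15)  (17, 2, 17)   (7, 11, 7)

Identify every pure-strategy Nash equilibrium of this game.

The pure Nash equilibria are (Avenue, Bridge, Avenue), (Avenue, Tunnel, Bridge), (Bridge, Bridge, Bridge).

(Avenue, Bridge, Avenue): Driver A gets 11, best alternative 1; Driver B gets 17, best alternative 13; Driver C gets 4, best alternative 2. No profitable deviation — NE.
(Avenue, Bridge, Bridge): Driver A can switch to Bridge (5 → 19). Not NE.
(Avenue, Tunnel, Avenue): Driver B can switch to Bridge (13 → 17). Not NE.
(Avenue, Tunnel, Bridge): Driver A gets 19, best alternative 17; Driver B gets 14, best alternative 11; Driver C gets 9, best alternative 5. No profitable deviation — NE.
(Avenue, Backroad, Avenue): Driver B can switch to Bridge (2 → 17). Not NE.
(Avenue, Backroad, Bridge): Driver A can switch to Bridge (2 → 7). Not NE.
(Bridge, Bridge, Avenue): Driver A can switch to Avenue (1 → 11). Not NE.
(Bridge, Bridge, Bridge): Driver A gets 19, best alternative 5; Driver B gets 13, best alternative 11; Driver C gets 15, best alternative 10. No profitable deviation — NE.
(Bridge, Tunnel, Avenue): Driver A can switch to Avenue (13 → 16). Not NE.
(Bridge, Tunnel, Bridge): Driver A can switch to Avenue (17 → 19). Not NE.
(Bridge, Backroad, Avenue): Driver A can switch to Avenue (4 → 8). Not NE.
(Bridge, Backroad, Bridge): Driver B can switch to Bridge (11 → 13). Not NE.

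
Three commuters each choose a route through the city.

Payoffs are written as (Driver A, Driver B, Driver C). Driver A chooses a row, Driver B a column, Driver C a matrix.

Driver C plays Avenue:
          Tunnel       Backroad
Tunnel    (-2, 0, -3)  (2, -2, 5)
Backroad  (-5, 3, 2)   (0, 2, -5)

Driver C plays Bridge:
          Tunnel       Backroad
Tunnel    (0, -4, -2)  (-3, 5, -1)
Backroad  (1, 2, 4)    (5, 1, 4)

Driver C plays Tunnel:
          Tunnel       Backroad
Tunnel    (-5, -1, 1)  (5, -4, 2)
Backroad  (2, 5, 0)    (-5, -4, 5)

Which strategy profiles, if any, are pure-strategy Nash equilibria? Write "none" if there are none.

Pure NE: (Backroad, Tunnel, Bridge)

Driver A against (Tunnel, Avenue): payoffs -2, -5 → best response Tunnel.
Driver A against (Tunnel, Bridge): payoffs 0, 1 → best response Backroad.
Driver A against (Tunnel, Tunnel): payoffs -5, 2 → best response Backroad.
Driver A against (Backroad, Avenue): payoffs 2, 0 → best response Tunnel.
Driver A against (Backroad, Bridge): payoffs -3, 5 → best response Backroad.
Driver A against (Backroad, Tunnel): payoffs 5, -5 → best response Tunnel.
Driver B against (Tunnel, Avenue): payoffs 0, -2 → best response Tunnel.
Driver B against (Tunnel, Bridge): payoffs -4, 5 → best response Backroad.
Driver B against (Tunnel, Tunnel): payoffs -1, -4 → best response Tunnel.
Driver B against (Backroad, Avenue): payoffs 3, 2 → best response Tunnel.
Driver B against (Backroad, Bridge): payoffs 2, 1 → best response Tunnel.
Driver B against (Backroad, Tunnel): payoffs 5, -4 → best response Tunnel.
Driver C against (Tunnel, Tunnel): payoffs -3, -2, 1 → best response Tunnel.
Driver C against (Tunnel, Backroad): payoffs 5, -1, 2 → best response Avenue.
Driver C against (Backroad, Tunnel): payoffs 2, 4, 0 → best response Bridge.
Driver C against (Backroad, Backroad): payoffs -5, 4, 5 → best response Tunnel.
Mutual best responses: (Backroad, Tunnel, Bridge).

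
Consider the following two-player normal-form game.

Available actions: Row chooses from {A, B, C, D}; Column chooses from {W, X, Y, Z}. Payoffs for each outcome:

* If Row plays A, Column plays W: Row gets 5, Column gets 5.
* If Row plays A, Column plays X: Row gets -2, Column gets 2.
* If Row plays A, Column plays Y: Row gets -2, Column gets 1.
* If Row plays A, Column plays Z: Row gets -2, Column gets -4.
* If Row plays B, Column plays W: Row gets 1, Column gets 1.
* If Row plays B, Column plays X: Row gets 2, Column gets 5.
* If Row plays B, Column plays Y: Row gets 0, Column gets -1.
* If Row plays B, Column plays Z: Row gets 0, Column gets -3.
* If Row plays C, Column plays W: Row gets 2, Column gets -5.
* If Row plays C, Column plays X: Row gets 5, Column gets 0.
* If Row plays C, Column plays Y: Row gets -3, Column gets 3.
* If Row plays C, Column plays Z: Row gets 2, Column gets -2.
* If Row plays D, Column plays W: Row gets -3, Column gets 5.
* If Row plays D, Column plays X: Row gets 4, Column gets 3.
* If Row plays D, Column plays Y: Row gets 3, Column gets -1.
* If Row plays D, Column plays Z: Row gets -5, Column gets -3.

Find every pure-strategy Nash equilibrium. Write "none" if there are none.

(A, W): Row gets 5, best alternative 2; Column gets 5, best alternative 2. No profitable deviation — NE.
(A, X): Row can switch to B (-2 → 2). Not NE.
(A, Y): Row can switch to B (-2 → 0). Not NE.
(A, Z): Row can switch to B (-2 → 0). Not NE.
(B, W): Row can switch to A (1 → 5). Not NE.
(B, X): Row can switch to C (2 → 5). Not NE.
(B, Y): Row can switch to D (0 → 3). Not NE.
(B, Z): Row can switch to C (0 → 2). Not NE.
(C, W): Row can switch to A (2 → 5). Not NE.
(The remaining 7 profiles each have a profitable deviation by the same check.)

The unique pure-strategy Nash equilibrium is (A, W).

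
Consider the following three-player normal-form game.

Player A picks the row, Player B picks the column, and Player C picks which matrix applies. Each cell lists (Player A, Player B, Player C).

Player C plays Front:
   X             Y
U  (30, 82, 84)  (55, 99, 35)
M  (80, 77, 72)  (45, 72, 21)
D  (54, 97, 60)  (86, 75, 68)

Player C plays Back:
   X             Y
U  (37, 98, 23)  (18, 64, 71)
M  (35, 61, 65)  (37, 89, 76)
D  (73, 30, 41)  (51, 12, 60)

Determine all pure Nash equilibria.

Pure NE: (M, X, Front)

Check each profile: it is a Nash equilibrium iff no player can strictly gain by switching unilaterally.
(U, X, Front): Player A can switch to M (30 → 80). Not NE.
(U, X, Back): Player A can switch to D (37 → 73). Not NE.
(U, Y, Front): Player A can switch to D (55 → 86). Not NE.
(U, Y, Back): Player A can switch to M (18 → 37). Not NE.
(M, X, Front): Player A gets 80, best alternative 54; Player B gets 77, best alternative 72; Player C gets 72, best alternative 65. No profitable deviation — NE.
(M, X, Back): Player A can switch to U (35 → 37). Not NE.
(M, Y, Front): Player A can switch to U (45 → 55). Not NE.
(The remaining 5 profiles each have a profitable deviation by the same check.)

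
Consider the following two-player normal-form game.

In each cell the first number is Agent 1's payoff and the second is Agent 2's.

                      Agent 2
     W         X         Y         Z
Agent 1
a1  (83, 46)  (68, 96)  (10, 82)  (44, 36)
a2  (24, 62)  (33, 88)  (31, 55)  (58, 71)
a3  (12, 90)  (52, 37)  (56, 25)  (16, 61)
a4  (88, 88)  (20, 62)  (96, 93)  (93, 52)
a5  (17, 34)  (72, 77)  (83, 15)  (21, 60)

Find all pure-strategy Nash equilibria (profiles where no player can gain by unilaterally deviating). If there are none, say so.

For each strategy profile, look for a profitable unilateral deviation.
(a1, W): Agent 1 can switch to a4 (83 → 88). Not NE.
(a1, X): Agent 1 can switch to a5 (68 → 72). Not NE.
(a1, Y): Agent 1 can switch to a2 (10 → 31). Not NE.
(a1, Z): Agent 1 can switch to a2 (44 → 58). Not NE.
(a2, W): Agent 1 can switch to a1 (24 → 83). Not NE.
(a2, X): Agent 1 can switch to a1 (33 → 68). Not NE.
(a2, Y): Agent 1 can switch to a3 (31 → 56). Not NE.
(a2, Z): Agent 1 can switch to a4 (58 → 93). Not NE.
(a3, W): Agent 1 can switch to a1 (12 → 83). Not NE.
(a3, X): Agent 1 can switch to a1 (52 → 68). Not NE.
(a3, Y): Agent 1 can switch to a4 (56 → 96). Not NE.
(a3, Z): Agent 1 can switch to a1 (16 → 44). Not NE.
(a4, Y): Agent 1 gets 96, best alternative 83; Agent 2 gets 93, best alternative 88. No profitable deviation — NE.
(a5, X): Agent 1 gets 72, best alternative 68; Agent 2 gets 77, best alternative 60. No profitable deviation — NE.
(The remaining 6 profiles each have a profitable deviation by the same check.)

Pure-strategy Nash equilibria: (a4, Y), (a5, X)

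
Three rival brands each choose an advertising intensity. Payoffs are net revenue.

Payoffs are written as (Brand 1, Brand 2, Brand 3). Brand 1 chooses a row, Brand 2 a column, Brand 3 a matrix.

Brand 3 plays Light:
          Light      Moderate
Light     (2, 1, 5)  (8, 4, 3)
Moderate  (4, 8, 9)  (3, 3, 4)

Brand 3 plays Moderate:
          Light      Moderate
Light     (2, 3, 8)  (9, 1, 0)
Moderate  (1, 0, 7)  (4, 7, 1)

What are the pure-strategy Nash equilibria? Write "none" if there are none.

For each player, find the best response to each opponent profile; mutual best responses are the pure NE.
Brand 1 against (Light, Light): payoffs 2, 4 → best response Moderate.
Brand 1 against (Light, Moderate): payoffs 2, 1 → best response Light.
Brand 1 against (Moderate, Light): payoffs 8, 3 → best response Light.
Brand 1 against (Moderate, Moderate): payoffs 9, 4 → best response Light.
Brand 2 against (Light, Light): payoffs 1, 4 → best response Moderate.
Brand 2 against (Light, Moderate): payoffs 3, 1 → best response Light.
Brand 2 against (Moderate, Light): payoffs 8, 3 → best response Light.
Brand 2 against (Moderate, Moderate): payoffs 0, 7 → best response Moderate.
Brand 3 against (Light, Light): payoffs 5, 8 → best response Moderate.
Brand 3 against (Light, Moderate): payoffs 3, 0 → best response Light.
Brand 3 against (Moderate, Light): payoffs 9, 7 → best response Light.
Brand 3 against (Moderate, Moderate): payoffs 4, 1 → best response Light.
Mutual best responses: (Light, Light, Moderate); (Light, Moderate, Light); (Moderate, Light, Light).

Pure-strategy Nash equilibria: (Light, Light, Moderate) and (Light, Moderate, Light) and (Moderate, Light, Light)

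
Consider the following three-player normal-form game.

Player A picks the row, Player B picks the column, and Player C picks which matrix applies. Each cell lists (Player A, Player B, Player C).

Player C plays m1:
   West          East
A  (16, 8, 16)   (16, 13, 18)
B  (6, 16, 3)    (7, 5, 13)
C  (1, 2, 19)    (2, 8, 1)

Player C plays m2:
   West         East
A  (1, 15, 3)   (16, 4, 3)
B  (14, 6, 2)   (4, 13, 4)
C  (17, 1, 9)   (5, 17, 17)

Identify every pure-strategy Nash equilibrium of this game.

Player A against (West, m1): payoffs 16, 6, 1 → best response A.
Player A against (West, m2): payoffs 1, 14, 17 → best response C.
Player A against (East, m1): payoffs 16, 7, 2 → best response A.
Player A against (East, m2): payoffs 16, 4, 5 → best response A.
Player B against (A, m1): payoffs 8, 13 → best response East.
Player B against (A, m2): payoffs 15, 4 → best response West.
Player B against (B, m1): payoffs 16, 5 → best response West.
Player B against (B, m2): payoffs 6, 13 → best response East.
Player B against (C, m1): payoffs 2, 8 → best response East.
Player B against (C, m2): payoffs 1, 17 → best response East.
Player C against (A, West): payoffs 16, 3 → best response m1.
Player C against (A, East): payoffs 18, 3 → best response m1.
Player C against (B, West): payoffs 3, 2 → best response m1.
Player C against (B, East): payoffs 13, 4 → best response m1.
Player C against (C, West): payoffs 19, 9 → best response m1.
Player C against (C, East): payoffs 1, 17 → best response m2.
Mutual best responses: (A, East, m1).

The unique pure-strategy Nash equilibrium is (A, East, m1).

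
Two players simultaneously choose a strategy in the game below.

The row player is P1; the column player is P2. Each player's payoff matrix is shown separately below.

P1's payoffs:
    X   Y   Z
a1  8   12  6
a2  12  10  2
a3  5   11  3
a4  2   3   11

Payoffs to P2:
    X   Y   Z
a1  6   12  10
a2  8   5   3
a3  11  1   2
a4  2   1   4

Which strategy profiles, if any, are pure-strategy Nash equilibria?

(a1, Y), (a2, X), (a4, Z)

P1 against X: payoffs 8, 12, 5, 2 → best response a2.
P1 against Y: payoffs 12, 10, 11, 3 → best response a1.
P1 against Z: payoffs 6, 2, 3, 11 → best response a4.
P2 against a1: payoffs 6, 12, 10 → best response Y.
P2 against a2: payoffs 8, 5, 3 → best response X.
P2 against a3: payoffs 11, 1, 2 → best response X.
P2 against a4: payoffs 2, 1, 4 → best response Z.
Mutual best responses: (a1, Y); (a2, X); (a4, Z).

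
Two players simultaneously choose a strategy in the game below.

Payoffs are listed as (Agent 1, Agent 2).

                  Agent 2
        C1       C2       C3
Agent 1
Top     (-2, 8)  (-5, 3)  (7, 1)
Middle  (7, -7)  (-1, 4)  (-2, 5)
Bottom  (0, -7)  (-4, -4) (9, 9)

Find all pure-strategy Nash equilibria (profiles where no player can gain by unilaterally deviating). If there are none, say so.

The unique pure-strategy Nash equilibrium is (Bottom, C3).

Agent 1 against C1: payoffs -2, 7, 0 → best response Middle.
Agent 1 against C2: payoffs -5, -1, -4 → best response Middle.
Agent 1 against C3: payoffs 7, -2, 9 → best response Bottom.
Agent 2 against Top: payoffs 8, 3, 1 → best response C1.
Agent 2 against Middle: payoffs -7, 4, 5 → best response C3.
Agent 2 against Bottom: payoffs -7, -4, 9 → best response C3.
Mutual best responses: (Bottom, C3).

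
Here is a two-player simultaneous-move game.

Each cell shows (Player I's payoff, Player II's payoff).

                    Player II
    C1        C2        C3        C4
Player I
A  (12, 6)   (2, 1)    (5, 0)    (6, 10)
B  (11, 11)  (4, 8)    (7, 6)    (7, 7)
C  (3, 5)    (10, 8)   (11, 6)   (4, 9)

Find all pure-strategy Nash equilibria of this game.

This game has no pure Nash equilibrium.

Player I against C1: payoffs 12, 11, 3 → best response A.
Player I against C2: payoffs 2, 4, 10 → best response C.
Player I against C3: payoffs 5, 7, 11 → best response C.
Player I against C4: payoffs 6, 7, 4 → best response B.
Player II against A: payoffs 6, 1, 0, 10 → best response C4.
Player II against B: payoffs 11, 8, 6, 7 → best response C1.
Player II against C: payoffs 5, 8, 6, 9 → best response C4.
No profile is a mutual best response for all players.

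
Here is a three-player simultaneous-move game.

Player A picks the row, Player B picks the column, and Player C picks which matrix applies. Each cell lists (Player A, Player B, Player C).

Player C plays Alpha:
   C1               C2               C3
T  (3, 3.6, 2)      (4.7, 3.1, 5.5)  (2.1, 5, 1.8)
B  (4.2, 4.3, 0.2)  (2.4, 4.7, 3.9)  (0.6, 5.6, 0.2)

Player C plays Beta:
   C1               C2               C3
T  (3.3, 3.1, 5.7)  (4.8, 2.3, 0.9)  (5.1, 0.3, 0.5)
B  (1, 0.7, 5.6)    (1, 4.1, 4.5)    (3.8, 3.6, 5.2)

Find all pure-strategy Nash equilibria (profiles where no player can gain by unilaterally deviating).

Mark each player's best response to every combination of opponents' strategies; a profile where every player is best-responding is a pure Nash equilibrium.
Player A against (C1, Alpha): payoffs 3, 4.2 → best response B.
Player A against (C1, Beta): payoffs 3.3, 1 → best response T.
Player A against (C2, Alpha): payoffs 4.7, 2.4 → best response T.
Player A against (C2, Beta): payoffs 4.8, 1 → best response T.
Player A against (C3, Alpha): payoffs 2.1, 0.6 → best response T.
Player A against (C3, Beta): payoffs 5.1, 3.8 → best response T.
Player B against (T, Alpha): payoffs 3.6, 3.1, 5 → best response C3.
Player B against (T, Beta): payoffs 3.1, 2.3, 0.3 → best response C1.
Player B against (B, Alpha): payoffs 4.3, 4.7, 5.6 → best response C3.
Player B against (B, Beta): payoffs 0.7, 4.1, 3.6 → best response C2.
Player C against (T, C1): payoffs 2, 5.7 → best response Beta.
Player C against (T, C2): payoffs 5.5, 0.9 → best response Alpha.
Player C against (T, C3): payoffs 1.8, 0.5 → best response Alpha.
Player C against (B, C1): payoffs 0.2, 5.6 → best response Beta.
Player C against (B, C2): payoffs 3.9, 4.5 → best response Beta.
Player C against (B, C3): payoffs 0.2, 5.2 → best response Beta.
Mutual best responses: (T, C1, Beta); (T, C3, Alpha).

(T, C1, Beta); (T, C3, Alpha)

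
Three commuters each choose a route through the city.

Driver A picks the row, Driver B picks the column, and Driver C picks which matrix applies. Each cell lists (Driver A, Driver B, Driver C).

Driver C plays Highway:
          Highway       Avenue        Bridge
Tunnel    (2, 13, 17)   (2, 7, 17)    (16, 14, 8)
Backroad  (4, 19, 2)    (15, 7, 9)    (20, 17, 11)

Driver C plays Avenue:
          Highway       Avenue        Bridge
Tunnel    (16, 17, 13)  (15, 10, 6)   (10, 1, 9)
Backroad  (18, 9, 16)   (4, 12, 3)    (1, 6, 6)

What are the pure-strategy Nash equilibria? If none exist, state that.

This game has no pure Nash equilibrium.

Driver A against (Highway, Highway): payoffs 2, 4 → best response Backroad.
Driver A against (Highway, Avenue): payoffs 16, 18 → best response Backroad.
Driver A against (Avenue, Highway): payoffs 2, 15 → best response Backroad.
Driver A against (Avenue, Avenue): payoffs 15, 4 → best response Tunnel.
Driver A against (Bridge, Highway): payoffs 16, 20 → best response Backroad.
Driver A against (Bridge, Avenue): payoffs 10, 1 → best response Tunnel.
Driver B against (Tunnel, Highway): payoffs 13, 7, 14 → best response Bridge.
Driver B against (Tunnel, Avenue): payoffs 17, 10, 1 → best response Highway.
Driver B against (Backroad, Highway): payoffs 19, 7, 17 → best response Highway.
Driver B against (Backroad, Avenue): payoffs 9, 12, 6 → best response Avenue.
Driver C against (Tunnel, Highway): payoffs 17, 13 → best response Highway.
Driver C against (Tunnel, Avenue): payoffs 17, 6 → best response Highway.
Driver C against (Tunnel, Bridge): payoffs 8, 9 → best response Avenue.
Driver C against (Backroad, Highway): payoffs 2, 16 → best response Avenue.
Driver C against (Backroad, Avenue): payoffs 9, 3 → best response Highway.
Driver C against (Backroad, Bridge): payoffs 11, 6 → best response Highway.
No profile is a mutual best response for all players.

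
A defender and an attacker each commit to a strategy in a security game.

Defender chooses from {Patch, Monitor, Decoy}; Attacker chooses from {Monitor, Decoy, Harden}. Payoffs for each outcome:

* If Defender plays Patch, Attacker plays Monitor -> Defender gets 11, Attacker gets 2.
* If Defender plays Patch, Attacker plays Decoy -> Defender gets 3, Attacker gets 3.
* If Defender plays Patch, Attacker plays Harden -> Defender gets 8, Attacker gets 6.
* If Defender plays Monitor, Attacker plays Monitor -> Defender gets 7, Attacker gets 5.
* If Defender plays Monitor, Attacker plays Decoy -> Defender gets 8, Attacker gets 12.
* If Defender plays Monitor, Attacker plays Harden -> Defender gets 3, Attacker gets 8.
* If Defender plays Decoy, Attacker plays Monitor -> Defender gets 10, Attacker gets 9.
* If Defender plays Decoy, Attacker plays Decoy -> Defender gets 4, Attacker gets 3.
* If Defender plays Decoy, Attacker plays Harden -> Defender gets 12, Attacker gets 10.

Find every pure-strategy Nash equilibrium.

(Monitor, Decoy); (Decoy, Harden)

Defender against Monitor: payoffs 11, 7, 10 → best response Patch.
Defender against Decoy: payoffs 3, 8, 4 → best response Monitor.
Defender against Harden: payoffs 8, 3, 12 → best response Decoy.
Attacker against Patch: payoffs 2, 3, 6 → best response Harden.
Attacker against Monitor: payoffs 5, 12, 8 → best response Decoy.
Attacker against Decoy: payoffs 9, 3, 10 → best response Harden.
Mutual best responses: (Monitor, Decoy); (Decoy, Harden).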